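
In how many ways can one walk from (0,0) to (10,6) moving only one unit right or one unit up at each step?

Each path is a sequence of 16 steps with 10 rights: C(16,10) = 8008.

8008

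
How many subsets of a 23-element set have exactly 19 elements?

Choose the 19 positions: C(23,19) = 8855.

8855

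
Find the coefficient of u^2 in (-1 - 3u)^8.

252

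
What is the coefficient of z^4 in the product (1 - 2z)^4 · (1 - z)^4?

321

Coefficient of z^4 = Σ_{j} C(4,j)·(-2)^j·C(4,4-j)·(-1)^(4-j) for j from 0 to 4.
= 1 + 32 + 144 + 128 + 16 = 321.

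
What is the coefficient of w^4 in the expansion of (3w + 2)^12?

10264320

The general term is C(12,j)·(3w)^j·(2)^(12-j); the w^4 term has j = 4.
C(12,4) = 495.
Coefficient = C(12,4) · 3^4 · 2^8 = 495 · 81 · 256 = 10264320.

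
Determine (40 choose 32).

76904685

C(40,32) = C(40,8) by symmetry.
C(40,8) = (40·39·38·37·36·35·34·33) / 8! = 3100796899200 / 40320 = 76904685.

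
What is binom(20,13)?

77520

C(20,13) = C(20,7) by symmetry.
C(20,7) = (20·19·18·17·16·15·14) / 7! = 390700800 / 5040 = 77520.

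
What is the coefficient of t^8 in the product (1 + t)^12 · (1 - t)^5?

Coefficient of t^8 = Σ_{j} C(12,j)·1^j·C(5,8-j)·(-1)^(8-j) for j from 3 to 8.
= (-220) + 2475 + (-7920) + 9240 + (-3960) + 495 = 110.

110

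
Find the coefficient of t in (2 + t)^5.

The general term is C(5,j)·(2)^j·(t)^(5-j); the t^1 term has j = 4.
C(5,4) = 5.
Coefficient = C(5,4) · 2^4 = 5 · 16 = 80.

80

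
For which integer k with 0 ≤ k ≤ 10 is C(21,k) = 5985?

4

C(21,k) increases on 0 ≤ k ≤ 10. C(21,3) = 1330 and C(21,4) = 5985, so k = 4.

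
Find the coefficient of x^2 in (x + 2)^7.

672

The general term is C(7,j)·(x)^j·(2)^(7-j); the x^2 term has j = 2.
C(7,2) = 21.
Coefficient = C(7,2) · 2^5 = 21 · 32 = 672.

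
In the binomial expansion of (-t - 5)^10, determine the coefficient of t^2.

17578125

The general term is C(10,j)·(-t)^j·(-5)^(10-j); the t^2 term has j = 2.
C(10,2) = 45.
Coefficient = C(10,2) · (-5)^8 = 45 · 390625 = 17578125.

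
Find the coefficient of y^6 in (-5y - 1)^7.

-109375

The general term is C(7,j)·(-5y)^j·(-1)^(7-j); the y^6 term has j = 6.
C(7,6) = 7.
Coefficient = C(7,6) · (-5)^6 · (-1)^1 = 7 · 15625 · (-1) = -109375.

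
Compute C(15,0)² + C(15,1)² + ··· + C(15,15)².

155117520

Σ C(15,j)² is the coefficient of x^15 in (1+x)^15(1+x)^15 = (1+x)^30, i.e. C(30,15) = 155117520.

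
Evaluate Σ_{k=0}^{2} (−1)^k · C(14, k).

The partial alternating sum Σ_{k=0}^{2} (−1)^k C(14,k) = (−1)^2 C(13,2) = 78.

78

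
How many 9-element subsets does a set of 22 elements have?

497420

C(22,9) = (22·21·20·19·18·17·16·15·14) / 9! = 180503769600 / 362880 = 497420.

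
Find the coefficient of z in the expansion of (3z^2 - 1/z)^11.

-26730

General term: C(11,j)·(3z^2)^j·(-1/z)^(11-j), with z-exponent 2j − 1(11−j) = 3j − 11.
Set 3j − 11 = 1: j = 4.
C(11,4) = 330; 3^4 = 81; (-1)^7 = -1.
Coefficient = 330 · 81 · (-1) = -26730.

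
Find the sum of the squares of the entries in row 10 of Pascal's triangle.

By Vandermonde's identity, Σ C(10,r)² = C(20,10) = 184756.

184756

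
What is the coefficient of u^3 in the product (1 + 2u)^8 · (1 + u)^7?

1603

Coefficient of u^3 = Σ_{j} C(8,j)·2^j·C(7,3-j)·1^(3-j) for j from 0 to 3.
= 35 + 336 + 784 + 448 = 1603.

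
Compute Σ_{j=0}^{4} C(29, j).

1 + 29 + 406 + 3654 + 23751 = 27841.

27841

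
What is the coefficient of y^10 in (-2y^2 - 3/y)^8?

16128

General term: C(8,j)·(-2y^2)^j·(-3/y)^(8-j), with y-exponent 2j − 1(8−j) = 3j − 8.
Set 3j − 8 = 10: j = 6.
C(8,6) = 28; (-2)^6 = 64; (-3)^2 = 9.
Coefficient = 28 · 64 · 9 = 16128.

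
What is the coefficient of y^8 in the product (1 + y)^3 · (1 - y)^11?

Coefficient of y^8 = Σ_{j} C(3,j)·1^j·C(11,8-j)·(-1)^(8-j) for j from 0 to 3.
= 165 + (-990) + 1386 + (-462) = 99.

99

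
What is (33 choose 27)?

C(33,27) = C(33,6) by symmetry.
C(33,6) = (33·32·31·30·29·28) / 6! = 797448960 / 720 = 1107568.

1107568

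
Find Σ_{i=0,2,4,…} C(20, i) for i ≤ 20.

524288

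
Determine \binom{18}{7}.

31824

C(18,7) = (18·17·16·15·14·13·12) / 7! = 160392960 / 5040 = 31824.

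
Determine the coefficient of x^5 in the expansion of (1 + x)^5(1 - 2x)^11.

507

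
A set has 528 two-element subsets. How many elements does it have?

33

n(n−1)/2 = 528 ⇒ n(n−1) = 1056. Since 33·32 = 1056, n = 33.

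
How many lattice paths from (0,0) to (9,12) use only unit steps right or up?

Each path is a sequence of 21 steps with 9 rights: C(21,9) = 293930.

293930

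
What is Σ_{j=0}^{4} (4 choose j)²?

70

Σ C(4,j)² is the coefficient of x^4 in (1+x)^4(1+x)^4 = (1+x)^8, i.e. C(8,4) = 70.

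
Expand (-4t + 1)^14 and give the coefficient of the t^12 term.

1526726656

The general term is C(14,j)·(-4t)^j·(1)^(14-j); the t^12 term has j = 12.
C(14,12) = 91.
Coefficient = C(14,12) · (-4)^12 = 91 · 16777216 = 1526726656.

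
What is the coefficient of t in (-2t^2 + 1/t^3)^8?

General term: C(8,j)·(-2t^2)^j·(1/t^3)^(8-j), with t-exponent 2j − 3(8−j) = 5j − 24.
Set 5j − 24 = 1: j = 5.
C(8,5) = 56; (-2)^5 = -32; 1^3 = 1.
Coefficient = 56 · (-32) · 1 = -1792.

-1792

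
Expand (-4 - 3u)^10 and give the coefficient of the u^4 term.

The general term is C(10,j)·(-4)^j·(-3u)^(10-j); the u^4 term has j = 6.
C(10,6) = 210.
Coefficient = C(10,6) · (-4)^6 · (-3)^4 = 210 · 4096 · 81 = 69672960.

69672960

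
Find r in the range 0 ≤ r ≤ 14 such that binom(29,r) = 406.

2

C(29,r) increases on 0 ≤ r ≤ 14. C(29,1) = 29 and C(29,2) = 406, so r = 2.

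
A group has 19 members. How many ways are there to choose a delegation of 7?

This is C(19,7) = 50388.

50388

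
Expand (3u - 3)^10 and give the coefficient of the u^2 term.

2657205

The general term is C(10,j)·(3u)^j·(-3)^(10-j); the u^2 term has j = 2.
C(10,2) = 45.
Coefficient = C(10,2) · 3^2 · (-3)^8 = 45 · 9 · 6561 = 2657205.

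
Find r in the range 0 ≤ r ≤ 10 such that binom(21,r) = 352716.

10

C(21,r) increases on 0 ≤ r ≤ 10. C(21,9) = 293930 and C(21,10) = 352716, so r = 10.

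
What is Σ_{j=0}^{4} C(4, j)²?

70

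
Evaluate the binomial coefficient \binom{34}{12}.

C(34,12) = (34·33·32·31·30·29·28·27·26·25·24·23) / 12! = 262662462526464000 / 479001600 = 548354040.

548354040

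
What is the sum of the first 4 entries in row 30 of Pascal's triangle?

4526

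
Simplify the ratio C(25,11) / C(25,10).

15/11

C(n,k+1)/C(n,k) = (n−k)/(k+1) = (25−10)/(10+1) = 15/11.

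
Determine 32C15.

C(32,15) = (32·31·30·29·28·27·26·25·24·23·22·21·20·19·18) / 15! = 739781100339240960000 / 1307674368000 = 565722720.

565722720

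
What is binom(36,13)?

2310789600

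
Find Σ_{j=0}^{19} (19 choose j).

Setting x = 1 in (1+x)^19 gives Σ C(19,j) = 2^19 = 524288.

524288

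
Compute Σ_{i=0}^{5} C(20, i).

1 + 20 + 190 + 1140 + 4845 + 15504 = 21700.

21700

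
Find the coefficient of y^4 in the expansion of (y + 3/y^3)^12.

594

General term: C(12,j)·(y)^j·(3/y^3)^(12-j), with y-exponent 1j − 3(12−j) = 4j − 36.
Set 4j − 36 = 4: j = 10.
C(12,10) = 66; 1^10 = 1; 3^2 = 9.
Coefficient = 66 · 1 · 9 = 594.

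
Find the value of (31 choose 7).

2629575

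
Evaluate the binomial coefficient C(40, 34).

C(40,34) = C(40,6) by symmetry.
C(40,6) = (40·39·38·37·36·35) / 6! = 2763633600 / 720 = 3838380.

3838380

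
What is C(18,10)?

C(18,10) = C(18,8) by symmetry.
C(18,8) = (18·17·16·15·14·13·12·11) / 8! = 1764322560 / 40320 = 43758.

43758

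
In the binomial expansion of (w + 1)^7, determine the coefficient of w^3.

The general term is C(7,j)·(w)^j·(1)^(7-j); the w^3 term has j = 3.
C(7,3) = 35.
Coefficient = C(7,3) = 35.

35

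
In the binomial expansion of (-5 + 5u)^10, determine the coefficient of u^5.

The general term is C(10,j)·(-5)^j·(5u)^(10-j); the u^5 term has j = 5.
C(10,5) = 252.
Coefficient = C(10,5) · (-5)^5 · 5^5 = 252 · (-3125) · 3125 = -2460937500.

-2460937500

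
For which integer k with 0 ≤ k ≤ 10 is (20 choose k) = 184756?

10

C(20,k) increases on 0 ≤ k ≤ 10. C(20,9) = 167960 and C(20,10) = 184756, so k = 10.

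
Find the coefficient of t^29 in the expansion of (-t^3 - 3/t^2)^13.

-702

General term: C(13,j)·(-t^3)^j·(-3/t^2)^(13-j), with t-exponent 3j − 2(13−j) = 5j − 26.
Set 5j − 26 = 29: j = 11.
C(13,11) = 78; (-1)^11 = -1; (-3)^2 = 9.
Coefficient = 78 · (-1) · 9 = -702.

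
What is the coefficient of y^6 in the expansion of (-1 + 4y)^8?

114688

The general term is C(8,j)·(-1)^j·(4y)^(8-j); the y^6 term has j = 2.
C(8,2) = 28.
Coefficient = C(8,2) · 4^6 = 28 · 4096 = 114688.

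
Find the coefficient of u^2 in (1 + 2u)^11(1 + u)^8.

424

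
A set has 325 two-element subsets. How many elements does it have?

26

n(n−1)/2 = 325 ⇒ n(n−1) = 650. Since 26·25 = 650, n = 26.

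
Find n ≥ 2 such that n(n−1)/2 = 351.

n(n−1)/2 = 351 ⇒ n(n−1) = 702. Since 27·26 = 702, n = 27.

27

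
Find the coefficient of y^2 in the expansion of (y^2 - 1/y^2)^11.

General term: C(11,j)·(y^2)^j·(-1/y^2)^(11-j), with y-exponent 2j − 2(11−j) = 4j − 22.
Set 4j − 22 = 2: j = 6.
C(11,6) = 462; 1^6 = 1; (-1)^5 = -1.
Coefficient = 462 · 1 · (-1) = -462.

-462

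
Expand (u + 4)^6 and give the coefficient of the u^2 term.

The general term is C(6,j)·(u)^j·(4)^(6-j); the u^2 term has j = 2.
C(6,2) = 15.
Coefficient = C(6,2) · 4^4 = 15 · 256 = 3840.

3840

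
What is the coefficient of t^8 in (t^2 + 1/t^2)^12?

495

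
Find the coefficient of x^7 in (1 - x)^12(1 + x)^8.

112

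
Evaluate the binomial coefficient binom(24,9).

C(24,9) = (24·23·22·21·20·19·18·17·16) / 9! = 474467051520 / 362880 = 1307504.

1307504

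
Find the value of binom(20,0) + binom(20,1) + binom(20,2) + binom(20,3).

1351

1 + 20 + 190 + 1140 = 1351.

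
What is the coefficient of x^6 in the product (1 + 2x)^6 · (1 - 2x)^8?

-320

Coefficient of x^6 = Σ_{j} C(6,j)·2^j·C(8,6-j)·(-2)^(6-j) for j from 0 to 6.
= 1792 + (-21504) + 67200 + (-71680) + 26880 + (-3072) + 64 = -320.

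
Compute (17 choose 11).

12376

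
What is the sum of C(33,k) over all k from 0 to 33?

Setting x = 1 in (1+x)^33 gives Σ C(33,k) = 2^33 = 8589934592.

8589934592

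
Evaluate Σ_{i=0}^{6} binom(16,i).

14893

1 + 16 + 120 + 560 + 1820 + 4368 + 8008 = 14893.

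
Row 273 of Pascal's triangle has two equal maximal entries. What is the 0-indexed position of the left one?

For odd n = 273, C(273,r) peaks at r = (n−1)/2 and (n+1)/2; the lesser is 136.

136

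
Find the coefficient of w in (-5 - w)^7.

The general term is C(7,j)·(-5)^j·(-w)^(7-j); the w^1 term has j = 6.
C(7,6) = 7.
Coefficient = C(7,6) · (-5)^6 · (-1)^1 = 7 · 15625 · (-1) = -109375.

-109375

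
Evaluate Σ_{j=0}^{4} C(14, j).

1 + 14 + 91 + 364 + 1001 = 1471.

1471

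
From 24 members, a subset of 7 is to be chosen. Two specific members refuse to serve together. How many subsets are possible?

319770

All 7-subsets: C(24,7) = 346104. Those containing both fixed elements: C(22,5) = 26334.
346104 − 26334 = 319770.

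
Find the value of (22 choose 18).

7315

C(22,18) = C(22,4) by symmetry.
C(22,4) = (22·21·20·19) / 4! = 175560 / 24 = 7315.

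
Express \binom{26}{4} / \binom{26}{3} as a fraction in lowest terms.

23/4

C(n,k+1)/C(n,k) = (n−k)/(k+1) = (26−3)/(3+1) = 23/4.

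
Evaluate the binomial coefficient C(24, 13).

2496144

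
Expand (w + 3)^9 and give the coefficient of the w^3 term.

The general term is C(9,j)·(w)^j·(3)^(9-j); the w^3 term has j = 3.
C(9,3) = 84.
Coefficient = C(9,3) · 3^6 = 84 · 729 = 61236.

61236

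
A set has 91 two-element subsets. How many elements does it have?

n(n−1)/2 = 91 ⇒ n(n−1) = 182. Since 14·13 = 182, n = 14.

14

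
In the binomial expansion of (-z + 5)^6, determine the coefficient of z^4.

375

The general term is C(6,j)·(-z)^j·(5)^(6-j); the z^4 term has j = 4.
C(6,4) = 15.
Coefficient = C(6,4) · 5^2 = 15 · 25 = 375.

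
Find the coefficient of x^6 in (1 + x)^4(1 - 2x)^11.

-2948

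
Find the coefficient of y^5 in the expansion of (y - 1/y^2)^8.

-8

General term: C(8,j)·(y)^j·(-1/y^2)^(8-j), with y-exponent 1j − 2(8−j) = 3j − 16.
Set 3j − 16 = 5: j = 7.
C(8,7) = 8; 1^7 = 1; (-1)^1 = -1.
Coefficient = 8 · 1 · (-1) = -8.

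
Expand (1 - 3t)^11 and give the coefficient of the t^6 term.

The general term is C(11,j)·(1)^j·(-3t)^(11-j); the t^6 term has j = 5.
C(11,5) = 462.
Coefficient = C(11,5) · (-3)^6 = 462 · 729 = 336798.

336798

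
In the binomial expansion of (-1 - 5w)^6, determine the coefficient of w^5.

The general term is C(6,j)·(-1)^j·(-5w)^(6-j); the w^5 term has j = 1.
C(6,1) = 6.
Coefficient = C(6,1) · (-1)^1 · (-5)^5 = 6 · (-1) · (-3125) = 18750.

18750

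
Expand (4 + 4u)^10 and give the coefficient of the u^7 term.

The general term is C(10,j)·(4)^j·(4u)^(10-j); the u^7 term has j = 3.
C(10,3) = 120.
Coefficient = C(10,3) · 4^3 · 4^7 = 120 · 64 · 16384 = 125829120.

125829120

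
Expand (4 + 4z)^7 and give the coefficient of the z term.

The general term is C(7,j)·(4)^j·(4z)^(7-j); the z^1 term has j = 6.
C(7,6) = 7.
Coefficient = C(7,6) · 4^6 · 4^1 = 7 · 4096 · 4 = 114688.

114688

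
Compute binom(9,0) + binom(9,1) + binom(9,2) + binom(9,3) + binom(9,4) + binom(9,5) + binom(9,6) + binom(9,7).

502

1 + 9 + 36 + 84 + 126 + 126 + 84 + 36 = 502.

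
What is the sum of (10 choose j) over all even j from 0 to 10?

512

Half of (1+1)^10 + (1−1)^10 gives the even-index sum: 2^9 = 512.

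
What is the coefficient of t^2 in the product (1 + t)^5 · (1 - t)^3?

Coefficient of t^2 = Σ_{j} C(5,j)·1^j·C(3,2-j)·(-1)^(2-j) for j from 0 to 2.
= 3 + (-15) + 10 = -2.

-2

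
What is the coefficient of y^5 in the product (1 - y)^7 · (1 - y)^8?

-3003

Coefficient of y^5 = Σ_{j} C(7,j)·(-1)^j·C(8,5-j)·(-1)^(5-j) for j from 0 to 5.
= (-56) + (-490) + (-1176) + (-980) + (-280) + (-21) = -3003.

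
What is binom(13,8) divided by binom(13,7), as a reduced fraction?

C(n,k+1)/C(n,k) = (n−k)/(k+1) = (13−7)/(7+1) = 6/8 = 3/4.

3/4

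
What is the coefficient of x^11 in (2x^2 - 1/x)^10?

General term: C(10,j)·(2x^2)^j·(-1/x)^(10-j), with x-exponent 2j − 1(10−j) = 3j − 10.
Set 3j − 10 = 11: j = 7.
C(10,7) = 120; 2^7 = 128; (-1)^3 = -1.
Coefficient = 120 · 128 · (-1) = -15360.

-15360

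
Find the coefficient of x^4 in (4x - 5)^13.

-357500000000

The general term is C(13,j)·(4x)^j·(-5)^(13-j); the x^4 term has j = 4.
C(13,4) = 715.
Coefficient = C(13,4) · 4^4 · (-5)^9 = 715 · 256 · (-1953125) = -357500000000.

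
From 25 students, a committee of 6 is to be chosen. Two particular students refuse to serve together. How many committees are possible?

168245

All 6-subsets: C(25,6) = 177100. Those containing both fixed elements: C(23,4) = 8855.
177100 − 8855 = 168245.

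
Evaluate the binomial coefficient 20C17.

1140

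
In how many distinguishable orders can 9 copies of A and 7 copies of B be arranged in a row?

11440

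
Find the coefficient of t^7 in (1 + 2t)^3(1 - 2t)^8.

-2816

Coefficient of t^7 = Σ_{j} C(3,j)·2^j·C(8,7-j)·(-2)^(7-j) for j from 0 to 3.
= (-1024) + 10752 + (-21504) + 8960 = -2816.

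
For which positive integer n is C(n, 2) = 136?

17

n(n−1)/2 = 136 ⇒ n(n−1) = 272. Since 17·16 = 272, n = 17.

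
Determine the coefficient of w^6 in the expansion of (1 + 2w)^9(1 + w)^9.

191184

Coefficient of w^6 = Σ_{j} C(9,j)·2^j·C(9,6-j)·1^(6-j) for j from 0 to 6.
= 84 + 2268 + 18144 + 56448 + 72576 + 36288 + 5376 = 191184.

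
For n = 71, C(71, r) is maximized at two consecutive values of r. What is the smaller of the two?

For odd n = 71, C(71,r) peaks at r = (n−1)/2 and (n+1)/2; the smaller is 35.

35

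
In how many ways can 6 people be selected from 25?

This is C(25,6) = 177100.

177100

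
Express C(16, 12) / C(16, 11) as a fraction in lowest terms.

C(n,k+1)/C(n,k) = (n−k)/(k+1) = (16−11)/(11+1) = 5/12.

5/12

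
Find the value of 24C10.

C(24,10) = (24·23·22·21·20·19·18·17·16·15) / 10! = 7117005772800 / 3628800 = 1961256.

1961256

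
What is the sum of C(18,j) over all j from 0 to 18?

262144

Setting x = 1 in (1+x)^18 gives Σ C(18,j) = 2^18 = 262144.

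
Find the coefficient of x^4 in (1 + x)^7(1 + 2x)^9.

Coefficient of x^4 = Σ_{j} C(7,j)·1^j·C(9,4-j)·2^(4-j) for j from 0 to 4.
= 2016 + 4704 + 3024 + 630 + 35 = 10409.

10409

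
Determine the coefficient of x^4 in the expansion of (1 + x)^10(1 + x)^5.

1365

Coefficient of x^4 = Σ_{j} C(10,j)·C(5,4-j) for j from 0 to 4.
= 5 + 100 + 450 + 600 + 210 = 1365.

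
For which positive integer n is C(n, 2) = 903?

43

n(n−1)/2 = 903 ⇒ n(n−1) = 1806. Since 43·42 = 1806, n = 43.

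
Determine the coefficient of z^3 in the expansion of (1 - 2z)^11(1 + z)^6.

-310

Coefficient of z^3 = Σ_{j} C(11,j)·(-2)^j·C(6,3-j)·1^(3-j) for j from 0 to 3.
= 20 + (-330) + 1320 + (-1320) = -310.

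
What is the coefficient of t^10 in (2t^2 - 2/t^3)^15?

44728320

General term: C(15,j)·(2t^2)^j·(-2/t^3)^(15-j), with t-exponent 2j − 3(15−j) = 5j − 45.
Set 5j − 45 = 10: j = 11.
C(15,11) = 1365; 2^11 = 2048; (-2)^4 = 16.
Coefficient = 1365 · 2048 · 16 = 44728320.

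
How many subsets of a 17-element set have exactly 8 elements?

Choose the 8 positions: C(17,8) = 24310.

24310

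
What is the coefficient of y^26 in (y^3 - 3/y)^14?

81081

General term: C(14,j)·(y^3)^j·(-3/y)^(14-j), with y-exponent 3j − 1(14−j) = 4j − 14.
Set 4j − 14 = 26: j = 10.
C(14,10) = 1001; 1^10 = 1; (-3)^4 = 81.
Coefficient = 1001 · 1 · 81 = 81081.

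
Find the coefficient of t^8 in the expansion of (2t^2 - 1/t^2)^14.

General term: C(14,j)·(2t^2)^j·(-1/t^2)^(14-j), with t-exponent 2j − 2(14−j) = 4j − 28.
Set 4j − 28 = 8: j = 9.
C(14,9) = 2002; 2^9 = 512; (-1)^5 = -1.
Coefficient = 2002 · 512 · (-1) = -1025024.

-1025024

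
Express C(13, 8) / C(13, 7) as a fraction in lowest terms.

3/4

C(n,k+1)/C(n,k) = (n−k)/(k+1) = (13−7)/(7+1) = 6/8 = 3/4.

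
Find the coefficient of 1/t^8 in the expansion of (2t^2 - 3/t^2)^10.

General term: C(10,j)·(2t^2)^j·(-3/t^2)^(10-j), with t-exponent 2j − 2(10−j) = 4j − 20.
Set 4j − 20 = -8: j = 3.
C(10,3) = 120; 2^3 = 8; (-3)^7 = -2187.
Coefficient = 120 · 8 · (-2187) = -2099520.

-2099520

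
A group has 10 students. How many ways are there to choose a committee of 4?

210

This is C(10,4) = 210.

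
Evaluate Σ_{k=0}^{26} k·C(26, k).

872415232

Differentiating (1+x)^26 and setting x=1: Σ k·C(26,k) = 26·2^25 = 872415232.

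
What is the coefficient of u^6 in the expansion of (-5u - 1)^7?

-109375

The general term is C(7,j)·(-5u)^j·(-1)^(7-j); the u^6 term has j = 6.
C(7,6) = 7.
Coefficient = C(7,6) · (-5)^6 · (-1)^1 = 7 · 15625 · (-1) = -109375.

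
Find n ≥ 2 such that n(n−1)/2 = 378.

n(n−1)/2 = 378 ⇒ n(n−1) = 756. Since 28·27 = 756, n = 28.

28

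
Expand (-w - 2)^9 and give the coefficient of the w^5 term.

The general term is C(9,j)·(-w)^j·(-2)^(9-j); the w^5 term has j = 5.
C(9,5) = 126.
Coefficient = C(9,5) · (-1)^5 · (-2)^4 = 126 · (-1) · 16 = -2016.

-2016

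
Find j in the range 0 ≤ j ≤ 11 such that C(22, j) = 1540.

C(22,j) increases on 0 ≤ j ≤ 11. C(22,2) = 231 and C(22,3) = 1540, so j = 3.

3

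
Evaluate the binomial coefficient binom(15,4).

C(15,4) = (15·14·13·12) / 4! = 32760 / 24 = 1365.

1365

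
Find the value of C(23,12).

C(23,12) = C(23,11) by symmetry.
C(23,11) = (23·22·21·20·19·18·17·16·15·14·13) / 11! = 53970627110400 / 39916800 = 1352078.

1352078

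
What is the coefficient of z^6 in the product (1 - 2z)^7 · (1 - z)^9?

Coefficient of z^6 = Σ_{j} C(7,j)·(-2)^j·C(9,6-j)·(-1)^(6-j) for j from 0 to 6.
= 84 + 1764 + 10584 + 23520 + 20160 + 6048 + 448 = 62608.

62608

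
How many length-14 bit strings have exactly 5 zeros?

Choose the 5 positions: C(14,5) = 2002.

2002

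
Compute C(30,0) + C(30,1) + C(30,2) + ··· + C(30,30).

1073741824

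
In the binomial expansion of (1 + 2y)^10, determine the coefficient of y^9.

The general term is C(10,j)·(1)^j·(2y)^(10-j); the y^9 term has j = 1.
C(10,1) = 10.
Coefficient = C(10,1) · 2^9 = 10 · 512 = 5120.

5120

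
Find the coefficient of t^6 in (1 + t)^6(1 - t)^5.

-10

Coefficient of t^6 = Σ_{j} C(6,j)·1^j·C(5,6-j)·(-1)^(6-j) for j from 1 to 6.
= (-6) + 75 + (-200) + 150 + (-30) + 1 = -10.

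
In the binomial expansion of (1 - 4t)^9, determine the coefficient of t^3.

The general term is C(9,j)·(1)^j·(-4t)^(9-j); the t^3 term has j = 6.
C(9,6) = 84.
Coefficient = C(9,6) · (-4)^3 = 84 · (-64) = -5376.

-5376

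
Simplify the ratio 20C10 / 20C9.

C(n,k+1)/C(n,k) = (n−k)/(k+1) = (20−9)/(9+1) = 11/10.

11/10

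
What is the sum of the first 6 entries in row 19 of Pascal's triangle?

16664

1 + 19 + 171 + 969 + 3876 + 11628 = 16664.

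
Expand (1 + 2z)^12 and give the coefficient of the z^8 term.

126720

The general term is C(12,j)·(1)^j·(2z)^(12-j); the z^8 term has j = 4.
C(12,4) = 495.
Coefficient = C(12,4) · 2^8 = 495 · 256 = 126720.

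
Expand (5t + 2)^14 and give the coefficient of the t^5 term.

3203200000

The general term is C(14,j)·(5t)^j·(2)^(14-j); the t^5 term has j = 5.
C(14,5) = 2002.
Coefficient = C(14,5) · 5^5 · 2^9 = 2002 · 3125 · 512 = 3203200000.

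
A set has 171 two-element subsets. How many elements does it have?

19

n(n−1)/2 = 171 ⇒ n(n−1) = 342. Since 19·18 = 342, n = 19.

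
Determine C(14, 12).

91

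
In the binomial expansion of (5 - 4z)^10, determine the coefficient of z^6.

537600000

The general term is C(10,j)·(5)^j·(-4z)^(10-j); the z^6 term has j = 4.
C(10,4) = 210.
Coefficient = C(10,4) · 5^4 · (-4)^6 = 210 · 625 · 4096 = 537600000.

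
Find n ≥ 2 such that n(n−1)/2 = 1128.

n(n−1)/2 = 1128 ⇒ n(n−1) = 2256. Since 48·47 = 2256, n = 48.

48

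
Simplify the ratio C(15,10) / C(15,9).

3/5

C(n,k+1)/C(n,k) = (n−k)/(k+1) = (15−9)/(9+1) = 6/10 = 3/5.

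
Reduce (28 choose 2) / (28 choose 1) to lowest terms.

C(n,k+1)/C(n,k) = (n−k)/(k+1) = (28−1)/(1+1) = 27/2.

27/2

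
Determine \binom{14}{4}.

1001

C(14,4) = (14·13·12·11) / 4! = 24024 / 24 = 1001.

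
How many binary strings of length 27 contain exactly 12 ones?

17383860

Choose the 12 positions: C(27,12) = 17383860.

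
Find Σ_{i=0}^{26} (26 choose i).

Setting x = 1 in (1+x)^26 gives Σ C(26,i) = 2^26 = 67108864.

67108864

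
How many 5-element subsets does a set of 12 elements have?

792

C(12,5) = (12·11·10·9·8) / 5! = 95040 / 120 = 792.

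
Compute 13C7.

C(13,7) = C(13,6) by symmetry.
C(13,6) = (13·12·11·10·9·8) / 6! = 1235520 / 720 = 1716.

1716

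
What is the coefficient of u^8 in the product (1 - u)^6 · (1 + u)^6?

Coefficient of u^8 = Σ_{j} C(6,j)·(-1)^j·C(6,8-j)·1^(8-j) for j from 2 to 6.
= 15 + (-120) + 225 + (-120) + 15 = 15.

15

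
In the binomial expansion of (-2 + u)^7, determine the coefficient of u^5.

The general term is C(7,j)·(-2)^j·(u)^(7-j); the u^5 term has j = 2.
C(7,2) = 21.
Coefficient = C(7,2) · (-2)^2 = 21 · 4 = 84.

84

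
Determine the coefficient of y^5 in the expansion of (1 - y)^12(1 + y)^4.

Coefficient of y^5 = Σ_{j} C(12,j)·(-1)^j·C(4,5-j)·1^(5-j) for j from 1 to 5.
= (-12) + 264 + (-1320) + 1980 + (-792) = 120.

120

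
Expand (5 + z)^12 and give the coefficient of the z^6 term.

The general term is C(12,j)·(5)^j·(z)^(12-j); the z^6 term has j = 6.
C(12,6) = 924.
Coefficient = C(12,6) · 5^6 = 924 · 15625 = 14437500.

14437500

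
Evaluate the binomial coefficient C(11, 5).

C(11,5) = (11·10·9·8·7) / 5! = 55440 / 120 = 462.

462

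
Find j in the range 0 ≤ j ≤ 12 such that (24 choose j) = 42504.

C(24,j) increases on 0 ≤ j ≤ 12. C(24,4) = 10626 and C(24,5) = 42504, so j = 5.

5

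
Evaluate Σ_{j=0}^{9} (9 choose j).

Setting x = 1 in (1+x)^9 gives Σ C(9,j) = 2^9 = 512.

512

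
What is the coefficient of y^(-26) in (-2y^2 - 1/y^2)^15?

-30

General term: C(15,j)·(-2y^2)^j·(-1/y^2)^(15-j), with y-exponent 2j − 2(15−j) = 4j − 30.
Set 4j − 30 = -26: j = 1.
C(15,1) = 15; (-2)^1 = -2; (-1)^14 = 1.
Coefficient = 15 · (-2) · 1 = -30.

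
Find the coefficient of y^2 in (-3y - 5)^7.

The general term is C(7,j)·(-3y)^j·(-5)^(7-j); the y^2 term has j = 2.
C(7,2) = 21.
Coefficient = C(7,2) · (-3)^2 · (-5)^5 = 21 · 9 · (-3125) = -590625.

-590625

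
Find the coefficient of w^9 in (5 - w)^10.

-50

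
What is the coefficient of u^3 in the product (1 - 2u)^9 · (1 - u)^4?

Coefficient of u^3 = Σ_{j} C(9,j)·(-2)^j·C(4,3-j)·(-1)^(3-j) for j from 0 to 3.
= (-4) + (-108) + (-576) + (-672) = -1360.

-1360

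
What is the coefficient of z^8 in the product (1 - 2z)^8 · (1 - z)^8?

265729

Coefficient of z^8 = Σ_{j} C(8,j)·(-2)^j·C(8,8-j)·(-1)^(8-j) for j from 0 to 8.
= 1 + 128 + 3136 + 25088 + 78400 + 100352 + 50176 + 8192 + 256 = 265729.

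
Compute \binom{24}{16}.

C(24,16) = C(24,8) by symmetry.
C(24,8) = (24·23·22·21·20·19·18·17) / 8! = 29654190720 / 40320 = 735471.

735471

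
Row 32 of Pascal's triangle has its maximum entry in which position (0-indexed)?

16

C(32,i) is maximized at i = 32/2 = 16.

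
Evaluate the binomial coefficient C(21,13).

C(21,13) = C(21,8) by symmetry.
C(21,8) = (21·20·19·18·17·16·15·14) / 8! = 8204716800 / 40320 = 203490.

203490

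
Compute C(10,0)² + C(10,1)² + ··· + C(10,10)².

184756

Σ C(10,j)² is the coefficient of x^10 in (1+x)^10(1+x)^10 = (1+x)^20, i.e. C(20,10) = 184756.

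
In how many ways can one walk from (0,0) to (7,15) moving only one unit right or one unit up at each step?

Each path is a sequence of 22 steps with 7 rights: C(22,7) = 170544.

170544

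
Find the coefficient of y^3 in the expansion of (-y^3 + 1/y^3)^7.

35

General term: C(7,j)·(-y^3)^j·(1/y^3)^(7-j), with y-exponent 3j − 3(7−j) = 6j − 21.
Set 6j − 21 = 3: j = 4.
C(7,4) = 35; (-1)^4 = 1; 1^3 = 1.
Coefficient = 35 · 1 · 1 = 35.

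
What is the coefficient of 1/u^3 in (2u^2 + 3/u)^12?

34642080

General term: C(12,j)·(2u^2)^j·(3/u)^(12-j), with u-exponent 2j − 1(12−j) = 3j − 12.
Set 3j − 12 = -3: j = 3.
C(12,3) = 220; 2^3 = 8; 3^9 = 19683.
Coefficient = 220 · 8 · 19683 = 34642080.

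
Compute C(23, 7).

245157

C(23,7) = (23·22·21·20·19·18·17) / 7! = 1235591280 / 5040 = 245157.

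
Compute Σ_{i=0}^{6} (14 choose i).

6476

1 + 14 + 91 + 364 + 1001 + 2002 + 3003 = 6476.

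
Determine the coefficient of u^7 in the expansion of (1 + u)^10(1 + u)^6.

(1 + u)^10(1 + u)^6 = (1 + u)^16, so the coefficient of u^7 is C(16,7)·1^7 = 11440·1 = 11440.

11440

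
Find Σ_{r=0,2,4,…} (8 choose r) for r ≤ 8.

Even-r terms of row 8 sum to 2^7 = 128.

128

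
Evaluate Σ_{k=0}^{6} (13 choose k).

4096

1 + 13 + 78 + 286 + 715 + 1287 + 1716 = 4096.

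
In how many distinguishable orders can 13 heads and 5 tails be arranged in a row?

Choose positions for the heads: C(18,13) = 8568.

8568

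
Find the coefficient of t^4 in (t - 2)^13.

-366080

The general term is C(13,j)·(t)^j·(-2)^(13-j); the t^4 term has j = 4.
C(13,4) = 715.
Coefficient = C(13,4) · (-2)^9 = 715 · (-512) = -366080.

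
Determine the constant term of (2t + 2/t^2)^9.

43008

General term: C(9,j)·(2t)^j·(2/t^2)^(9-j), with t-exponent 1j − 2(9−j) = 3j − 18.
Set 3j − 18 = 0: j = 6.
C(9,6) = 84; 2^6 = 64; 2^3 = 8.
Coefficient = 84 · 64 · 8 = 43008.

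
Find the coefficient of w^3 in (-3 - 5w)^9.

The general term is C(9,j)·(-3)^j·(-5w)^(9-j); the w^3 term has j = 6.
C(9,6) = 84.
Coefficient = C(9,6) · (-3)^6 · (-5)^3 = 84 · 729 · (-125) = -7654500.

-7654500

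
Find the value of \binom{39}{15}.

C(39,15) = (39·38·37·36·35·34·33·32·31·30·29·28·27·26·25) / 15! = 32876032921054202880000 / 1307674368000 = 25140840660.

25140840660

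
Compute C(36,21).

5567902560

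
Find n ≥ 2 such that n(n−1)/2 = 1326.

52

n(n−1)/2 = 1326 ⇒ n(n−1) = 2652. Since 52·51 = 2652, n = 52.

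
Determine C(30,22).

C(30,22) = C(30,8) by symmetry.
C(30,8) = (30·29·28·27·26·25·24·23) / 8! = 235989936000 / 40320 = 5852925.

5852925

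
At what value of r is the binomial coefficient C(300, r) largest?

150

C(300,r) is maximized at r = 300/2 = 150.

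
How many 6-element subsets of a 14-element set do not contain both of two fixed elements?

2508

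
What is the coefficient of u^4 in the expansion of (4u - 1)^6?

3840

The general term is C(6,j)·(4u)^j·(-1)^(6-j); the u^4 term has j = 4.
C(6,4) = 15.
Coefficient = C(6,4) · 4^4 = 15 · 256 = 3840.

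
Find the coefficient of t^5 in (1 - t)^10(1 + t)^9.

-36

Coefficient of t^5 = Σ_{j} C(10,j)·(-1)^j·C(9,5-j)·1^(5-j) for j from 0 to 5.
= 126 + (-1260) + 3780 + (-4320) + 1890 + (-252) = -36.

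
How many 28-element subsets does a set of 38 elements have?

472733756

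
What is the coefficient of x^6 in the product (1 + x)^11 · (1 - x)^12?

Coefficient of x^6 = Σ_{j} C(11,j)·1^j·C(12,6-j)·(-1)^(6-j) for j from 0 to 6.
= 924 + (-8712) + 27225 + (-36300) + 21780 + (-5544) + 462 = -165.

-165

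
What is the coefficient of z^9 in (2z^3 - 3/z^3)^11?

3421440

General term: C(11,j)·(2z^3)^j·(-3/z^3)^(11-j), with z-exponent 3j − 3(11−j) = 6j − 33.
Set 6j − 33 = 9: j = 7.
C(11,7) = 330; 2^7 = 128; (-3)^4 = 81.
Coefficient = 330 · 128 · 81 = 3421440.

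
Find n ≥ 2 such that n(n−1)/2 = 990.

45

n(n−1)/2 = 990 ⇒ n(n−1) = 1980. Since 45·44 = 1980, n = 45.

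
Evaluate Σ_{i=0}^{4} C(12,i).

794

1 + 12 + 66 + 220 + 495 = 794.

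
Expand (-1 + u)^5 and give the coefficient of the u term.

The general term is C(5,j)·(-1)^j·(u)^(5-j); the u^1 term has j = 4.
C(5,4) = 5.
Coefficient = C(5,4) = 5.

5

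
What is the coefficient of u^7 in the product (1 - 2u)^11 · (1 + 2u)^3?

0

Coefficient of u^7 = Σ_{j} C(11,j)·(-2)^j·C(3,7-j)·2^(7-j) for j from 4 to 7.
= 42240 + (-177408) + 177408 + (-42240) = 0.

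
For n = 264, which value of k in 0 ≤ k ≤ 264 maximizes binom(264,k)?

132

C(264,k) is maximized at k = 264/2 = 132.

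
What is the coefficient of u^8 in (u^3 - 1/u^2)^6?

General term: C(6,j)·(u^3)^j·(-1/u^2)^(6-j), with u-exponent 3j − 2(6−j) = 5j − 12.
Set 5j − 12 = 8: j = 4.
C(6,4) = 15; 1^4 = 1; (-1)^2 = 1.
Coefficient = 15 · 1 · 1 = 15.

15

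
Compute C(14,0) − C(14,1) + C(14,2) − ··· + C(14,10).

The partial alternating sum Σ_{k=0}^{10} (−1)^k C(14,k) = (−1)^10 C(13,10) = 286.

286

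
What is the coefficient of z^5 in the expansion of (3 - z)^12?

-1732104

The general term is C(12,j)·(3)^j·(-z)^(12-j); the z^5 term has j = 7.
C(12,7) = 792.
Coefficient = C(12,7) · 3^7 · (-1)^5 = 792 · 2187 · (-1) = -1732104.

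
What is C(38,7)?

12620256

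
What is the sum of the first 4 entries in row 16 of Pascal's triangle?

1 + 16 + 120 + 560 = 697.

697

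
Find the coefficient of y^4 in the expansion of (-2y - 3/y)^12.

General term: C(12,j)·(-2y)^j·(-3/y)^(12-j), with y-exponent 1j − 1(12−j) = 2j − 12.
Set 2j − 12 = 4: j = 8.
C(12,8) = 495; (-2)^8 = 256; (-3)^4 = 81.
Coefficient = 495 · 256 · 81 = 10264320.

10264320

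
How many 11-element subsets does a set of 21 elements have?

C(21,11) = C(21,10) by symmetry.
C(21,10) = (21·20·19·18·17·16·15·14·13·12) / 10! = 1279935820800 / 3628800 = 352716.

352716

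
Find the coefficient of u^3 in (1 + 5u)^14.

The general term is C(14,j)·(1)^j·(5u)^(14-j); the u^3 term has j = 11.
C(14,11) = 364.
Coefficient = C(14,11) · 5^3 = 364 · 125 = 45500.

45500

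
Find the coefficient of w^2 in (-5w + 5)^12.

The general term is C(12,j)·(-5w)^j·(5)^(12-j); the w^2 term has j = 2.
C(12,2) = 66.
Coefficient = C(12,2) · (-5)^2 · 5^10 = 66 · 25 · 9765625 = 16113281250.

16113281250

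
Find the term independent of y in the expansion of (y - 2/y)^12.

General term: C(12,j)·(y)^j·(-2/y)^(12-j), with y-exponent 1j − 1(12−j) = 2j − 12.
Set 2j − 12 = 0: j = 6.
C(12,6) = 924; 1^6 = 1; (-2)^6 = 64.
Coefficient = 924 · 1 · 64 = 59136.

59136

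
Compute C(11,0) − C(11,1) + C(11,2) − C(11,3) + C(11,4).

210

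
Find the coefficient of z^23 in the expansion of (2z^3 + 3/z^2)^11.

253440

General term: C(11,j)·(2z^3)^j·(3/z^2)^(11-j), with z-exponent 3j − 2(11−j) = 5j − 22.
Set 5j − 22 = 23: j = 9.
C(11,9) = 55; 2^9 = 512; 3^2 = 9.
Coefficient = 55 · 512 · 9 = 253440.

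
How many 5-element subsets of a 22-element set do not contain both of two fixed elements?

25194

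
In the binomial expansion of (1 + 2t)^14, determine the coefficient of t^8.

768768

The general term is C(14,j)·(1)^j·(2t)^(14-j); the t^8 term has j = 6.
C(14,6) = 3003.
Coefficient = C(14,6) · 2^8 = 3003 · 256 = 768768.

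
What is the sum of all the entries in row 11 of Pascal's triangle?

2048

Setting x = 1 in (1+x)^11 gives Σ C(11,j) = 2^11 = 2048.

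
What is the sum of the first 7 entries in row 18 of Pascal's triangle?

1 + 18 + 153 + 816 + 3060 + 8568 + 18564 = 31180.

31180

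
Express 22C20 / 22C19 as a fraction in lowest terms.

3/20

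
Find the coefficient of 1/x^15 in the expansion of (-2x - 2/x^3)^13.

General term: C(13,j)·(-2x)^j·(-2/x^3)^(13-j), with x-exponent 1j − 3(13−j) = 4j − 39.
Set 4j − 39 = -15: j = 6.
C(13,6) = 1716; (-2)^6 = 64; (-2)^7 = -128.
Coefficient = 1716 · 64 · (-128) = -14057472.

-14057472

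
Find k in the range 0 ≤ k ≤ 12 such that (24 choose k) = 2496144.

11

C(24,k) increases on 0 ≤ k ≤ 12. C(24,10) = 1961256 and C(24,11) = 2496144, so k = 11.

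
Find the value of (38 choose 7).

12620256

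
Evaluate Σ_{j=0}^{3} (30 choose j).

4526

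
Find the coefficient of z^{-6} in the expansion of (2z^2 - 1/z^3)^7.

280

General term: C(7,j)·(2z^2)^j·(-1/z^3)^(7-j), with z-exponent 2j − 3(7−j) = 5j − 21.
Set 5j − 21 = -6: j = 3.
C(7,3) = 35; 2^3 = 8; (-1)^4 = 1.
Coefficient = 35 · 8 · 1 = 280.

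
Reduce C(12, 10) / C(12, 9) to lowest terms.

C(n,k+1)/C(n,k) = (n−k)/(k+1) = (12−9)/(9+1) = 3/10.

3/10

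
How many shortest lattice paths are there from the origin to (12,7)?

Each path is a sequence of 19 steps with 12 rights: C(19,12) = 50388.

50388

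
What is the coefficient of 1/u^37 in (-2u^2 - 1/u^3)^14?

General term: C(14,j)·(-2u^2)^j·(-1/u^3)^(14-j), with u-exponent 2j − 3(14−j) = 5j − 42.
Set 5j − 42 = -37: j = 1.
C(14,1) = 14; (-2)^1 = -2; (-1)^13 = -1.
Coefficient = 14 · (-2) · (-1) = 28.

28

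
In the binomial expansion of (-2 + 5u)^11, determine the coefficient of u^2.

The general term is C(11,j)·(-2)^j·(5u)^(11-j); the u^2 term has j = 9.
C(11,9) = 55.
Coefficient = C(11,9) · (-2)^9 · 5^2 = 55 · (-512) · 25 = -704000.

-704000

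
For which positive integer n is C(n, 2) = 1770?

60

n(n−1)/2 = 1770 ⇒ n(n−1) = 3540. Since 60·59 = 3540, n = 60.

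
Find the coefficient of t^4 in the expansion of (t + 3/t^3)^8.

24

General term: C(8,j)·(t)^j·(3/t^3)^(8-j), with t-exponent 1j − 3(8−j) = 4j − 24.
Set 4j − 24 = 4: j = 7.
C(8,7) = 8; 1^7 = 1; 3^1 = 3.
Coefficient = 8 · 1 · 3 = 24.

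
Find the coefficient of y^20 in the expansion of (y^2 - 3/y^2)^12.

-36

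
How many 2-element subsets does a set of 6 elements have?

C(6,2) = (6·5) / 2! = 30 / 2 = 15.

15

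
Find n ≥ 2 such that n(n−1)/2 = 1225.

n(n−1)/2 = 1225 ⇒ n(n−1) = 2450. Since 50·49 = 2450, n = 50.

50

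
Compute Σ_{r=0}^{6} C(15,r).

9949

1 + 15 + 105 + 455 + 1365 + 3003 + 5005 = 9949.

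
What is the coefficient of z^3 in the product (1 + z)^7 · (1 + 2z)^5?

605

Coefficient of z^3 = Σ_{j} C(7,j)·1^j·C(5,3-j)·2^(3-j) for j from 0 to 3.
= 80 + 280 + 210 + 35 = 605.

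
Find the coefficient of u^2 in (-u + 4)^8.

The general term is C(8,j)·(-u)^j·(4)^(8-j); the u^2 term has j = 2.
C(8,2) = 28.
Coefficient = C(8,2) · 4^6 = 28 · 4096 = 114688.

114688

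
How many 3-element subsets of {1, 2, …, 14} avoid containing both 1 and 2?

352

All 3-subsets: C(14,3) = 364. Those containing both fixed elements: C(12,1) = 12.
364 − 12 = 352.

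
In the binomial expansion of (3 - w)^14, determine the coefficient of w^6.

19702683

The general term is C(14,j)·(3)^j·(-w)^(14-j); the w^6 term has j = 8.
C(14,8) = 3003.
Coefficient = C(14,8) · 3^8 = 3003 · 6561 = 19702683.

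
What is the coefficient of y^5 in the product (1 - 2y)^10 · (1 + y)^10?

Coefficient of y^5 = Σ_{j} C(10,j)·(-2)^j·C(10,5-j)·1^(5-j) for j from 0 to 5.
= 252 + (-4200) + 21600 + (-43200) + 33600 + (-8064) = -12.

-12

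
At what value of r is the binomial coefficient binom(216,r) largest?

C(216,r) is maximized at r = 216/2 = 108.

108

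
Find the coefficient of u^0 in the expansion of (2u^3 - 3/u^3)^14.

-960740352

General term: C(14,j)·(2u^3)^j·(-3/u^3)^(14-j), with u-exponent 3j − 3(14−j) = 6j − 42.
Set 6j − 42 = 0: j = 7.
C(14,7) = 3432; 2^7 = 128; (-3)^7 = -2187.
Coefficient = 3432 · 128 · (-2187) = -960740352.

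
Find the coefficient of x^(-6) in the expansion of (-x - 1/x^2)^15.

-6435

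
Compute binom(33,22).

C(33,22) = C(33,11) by symmetry.
C(33,11) = (33·32·31·30·29·28·27·26·25·24·23) / 11! = 7725366544896000 / 39916800 = 193536720.

193536720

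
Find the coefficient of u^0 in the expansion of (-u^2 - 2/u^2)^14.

General term: C(14,j)·(-u^2)^j·(-2/u^2)^(14-j), with u-exponent 2j − 2(14−j) = 4j − 28.
Set 4j − 28 = 0: j = 7.
C(14,7) = 3432; (-1)^7 = -1; (-2)^7 = -128.
Coefficient = 3432 · (-1) · (-128) = 439296.

439296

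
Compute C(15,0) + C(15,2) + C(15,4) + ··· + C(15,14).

Even-k terms of row 15 sum to 2^14 = 16384.

16384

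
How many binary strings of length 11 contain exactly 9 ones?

Choose the 9 positions: C(11,9) = 55.

55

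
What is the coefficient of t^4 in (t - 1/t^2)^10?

General term: C(10,j)·(t)^j·(-1/t^2)^(10-j), with t-exponent 1j − 2(10−j) = 3j − 20.
Set 3j − 20 = 4: j = 8.
C(10,8) = 45; 1^8 = 1; (-1)^2 = 1.
Coefficient = 45 · 1 · 1 = 45.

45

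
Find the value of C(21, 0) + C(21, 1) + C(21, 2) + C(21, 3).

1 + 21 + 210 + 1330 = 1562.

1562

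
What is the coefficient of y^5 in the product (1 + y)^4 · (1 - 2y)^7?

Coefficient of y^5 = Σ_{j} C(4,j)·1^j·C(7,5-j)·(-2)^(5-j) for j from 0 to 4.
= (-672) + 2240 + (-1680) + 336 + (-14) = 210.

210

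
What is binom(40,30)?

C(40,30) = C(40,10) by symmetry.
C(40,10) = (40·39·38·37·36·35·34·33·32·31) / 10! = 3075990524006400 / 3628800 = 847660528.

847660528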